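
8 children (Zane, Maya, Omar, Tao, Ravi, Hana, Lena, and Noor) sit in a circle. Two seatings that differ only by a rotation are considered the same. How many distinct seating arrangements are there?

Around a circle, 8 distinct people have 8!/8 = (7)! = 5040 rotationally distinct seatings.

5040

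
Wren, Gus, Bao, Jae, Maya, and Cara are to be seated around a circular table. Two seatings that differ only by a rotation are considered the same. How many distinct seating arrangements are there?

120

Fix one person's seat to break rotational symmetry; the remaining 5 people can be arranged in (5)! = 120 ways.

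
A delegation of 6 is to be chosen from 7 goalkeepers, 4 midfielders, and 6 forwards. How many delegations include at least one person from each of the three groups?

9996

With no constraint there are C(17,6) = 12376 possible selections.
Subtract selections that omit an entire group: no goalkeepers → C(10,6) = 210; no midfielders → C(13,6) = 1716; no forwards → C(11,6) = 462.
Add back selections omitting two groups (i.e. drawn from a single group): C(7,6) + C(4,6) + C(6,6) = 8.
By inclusion–exclusion: 12376 − 2388 + 8 = 9996.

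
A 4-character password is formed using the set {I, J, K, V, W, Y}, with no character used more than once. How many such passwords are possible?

360

This is a permutation of 4 out of 6: P(6,4) = 6!/2!.
That product is 6 × 5 × 4 × 3 = 360.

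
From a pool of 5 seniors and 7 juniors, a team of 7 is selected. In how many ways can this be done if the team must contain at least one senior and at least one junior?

With no constraint there are C(12,7) = 792 possible selections.
Selections missing a whole group: no seniors → C(7,7) = 1; no juniors → C(5,7) = 0.
Both groups omitted at once is impossible, so 792 − 1 = 791.

791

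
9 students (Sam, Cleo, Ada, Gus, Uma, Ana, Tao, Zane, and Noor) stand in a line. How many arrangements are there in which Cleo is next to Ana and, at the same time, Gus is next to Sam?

20160

Treat {Cleo,Ana} as one block (2 orders) and {Gus,Sam} as another (2 orders).
That leaves 7 units to arrange: 2 × 2 × 7! = 4 × 5040 = 20160.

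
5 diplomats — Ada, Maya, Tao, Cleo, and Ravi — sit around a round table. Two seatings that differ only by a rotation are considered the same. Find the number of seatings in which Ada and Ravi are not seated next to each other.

Without the restriction there are (4)! = 24 seatings.
Seatings with Ada beside Ravi: treat them as a block with 2 internal orders, giving 2 × (3)! = 12.
Subtracting, 24 − 12 = 12.

12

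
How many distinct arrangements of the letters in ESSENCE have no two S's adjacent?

300

There are 7!/(3!·2!) = 420 arrangements of ESSENCE in total.
Arrangements with the S's together: treat SS as one letter, giving (6)!/(3!) = 120.
Subtracting, 420 − 120 = 300 arrangements keep the S's apart.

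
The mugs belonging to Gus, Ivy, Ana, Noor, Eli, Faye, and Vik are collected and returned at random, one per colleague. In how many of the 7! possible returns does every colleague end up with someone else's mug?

Count assignments avoiding every fixed point. For any j of the 7 colleagues fixed to their own mug, the other 7−j can be arranged in (7−j)! ways.
By inclusion–exclusion this is Σ_{j=0}^{7} (−1)^j C(7,j)·(7−j)!.
Computing: 5040 − 5040 + 2520 − 840 + 210 − 42 + 7 − 1 = 1854.

1854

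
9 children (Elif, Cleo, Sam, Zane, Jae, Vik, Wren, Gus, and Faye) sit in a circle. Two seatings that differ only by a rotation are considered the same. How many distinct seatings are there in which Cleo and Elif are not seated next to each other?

All circular seatings of 9 people number (8)! = 40320.
Seatings with Cleo beside Elif: treat them as a block with 2 internal orders, giving 2 × (7)! = 10080.
Subtracting, 40320 − 10080 = 30240.

30240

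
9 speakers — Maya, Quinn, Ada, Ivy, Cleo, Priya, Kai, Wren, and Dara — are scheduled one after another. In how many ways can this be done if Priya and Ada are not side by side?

There are 9! = 362880 arrangements in all. If Priya and Ada are adjacent, merging them into one block gives 2·(8)! = 80640 arrangements.
Complementary counting: 362880 − 80640 = 282240.

282240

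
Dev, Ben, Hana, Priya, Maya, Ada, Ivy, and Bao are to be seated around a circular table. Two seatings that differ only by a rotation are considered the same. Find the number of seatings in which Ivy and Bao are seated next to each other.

1440

Glue Ivy and Bao into a block (2 internal orders). Seating 7 units around a circle gives (6)! arrangements.
So 2 × (6)! = 2 × 720 = 1440.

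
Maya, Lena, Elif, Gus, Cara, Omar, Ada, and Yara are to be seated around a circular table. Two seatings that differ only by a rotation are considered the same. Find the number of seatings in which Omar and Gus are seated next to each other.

Treat {Omar, Gus} as one unit (2 internal orders) and seat the resulting 7 units around the table: (6)! circular arrangements.
So 2 × (6)! = 2 × 720 = 1440.

1440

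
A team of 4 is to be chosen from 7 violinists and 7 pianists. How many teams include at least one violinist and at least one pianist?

931

With no constraint there are C(14,4) = 1001 possible selections.
Subtract selections that omit an entire group: no violinists → C(7,4) = 35; no pianists → C(7,4) = 35.
Both groups omitted at once is impossible, so 1001 − 70 = 931.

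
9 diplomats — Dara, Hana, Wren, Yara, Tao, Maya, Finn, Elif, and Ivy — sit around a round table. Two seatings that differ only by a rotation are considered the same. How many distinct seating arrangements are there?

Fix one person's seat to break rotational symmetry; the remaining 8 people can be arranged in (8)! = 40320 ways.

40320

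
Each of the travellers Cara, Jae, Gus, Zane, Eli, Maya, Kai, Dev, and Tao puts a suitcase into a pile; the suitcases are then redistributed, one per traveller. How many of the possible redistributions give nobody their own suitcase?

Let Aᵢ be the assignments in which traveller i gets their own suitcase. We want the size of the complement of A₁∪…∪A_9.
By inclusion–exclusion this is Σ_{j=0}^{9} (−1)^j C(9,j)·(9−j)!.
Computing: 362880 − 362880 + 181440 − 60480 + 15120 − 3024 + 504 − 72 + 9 − 1 = 133496.

133496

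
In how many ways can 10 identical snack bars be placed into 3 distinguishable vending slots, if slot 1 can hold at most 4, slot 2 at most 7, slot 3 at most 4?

19

Ignoring the caps, the number of non-negative solutions to x_1+…+x_3 = 10 is C(12,2) = 66.
Subtract solutions that violate a single cap (substitute x_i' = x_i − (cap_i+1)): x_1 ≥ 5 gives C(7,2) = 21; x_2 ≥ 8 gives C(4,2) = 6; x_3 ≥ 5 gives C(7,2) = 21. Together 48.
Add back pairs where two caps are both exceeded: 0 + 1 + 0 = 1.
By inclusion–exclusion the count is 66 − 48 + 1 = 19.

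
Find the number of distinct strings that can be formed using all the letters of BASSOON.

The 7 letters of BASSOON have repeats: O appearing twice and S appearing twice.
So there are 7! / (2!·2!) = 1260 distinguishable arrangements.

1260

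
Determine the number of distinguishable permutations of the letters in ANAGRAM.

ANAGRAM has 7 letters with A appearing 3 times.
Dividing 7! = 5040 by 3! = 6 for the repeated letters gives 840.

840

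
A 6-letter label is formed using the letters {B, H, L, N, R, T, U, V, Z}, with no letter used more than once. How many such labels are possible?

This is a permutation of 6 out of 9: P(9,6) = 9!/3!.
9 × 8 × 7 × 6 × 5 × 4 = 60480.

60480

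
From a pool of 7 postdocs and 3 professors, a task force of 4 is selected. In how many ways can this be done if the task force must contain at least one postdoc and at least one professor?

Total 4-person selections from all 10: C(10,4) = 210.
Subtract selections that omit an entire group: no postdocs → C(3,4) = 0; no professors → C(7,4) = 35.
Both groups omitted at once is impossible, so 210 − 35 = 175.

175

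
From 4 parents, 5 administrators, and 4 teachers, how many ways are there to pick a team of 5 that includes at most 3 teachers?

Split by how many teachers are chosen (0 through 3).
Sum: C(4,0)·C(9,5) + C(4,1)·C(9,4) + C(4,2)·C(9,3) + C(4,3)·C(9,2) = 126 + 504 + 504 + 144 = 1278.

1278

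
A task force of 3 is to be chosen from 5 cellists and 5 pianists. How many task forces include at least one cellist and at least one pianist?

Total 3-person selections from all 10: C(10,3) = 120.
Selections missing a whole group: no cellists → C(5,3) = 10; no pianists → C(5,3) = 10.
Both groups omitted at once is impossible, so 120 − 20 = 100.

100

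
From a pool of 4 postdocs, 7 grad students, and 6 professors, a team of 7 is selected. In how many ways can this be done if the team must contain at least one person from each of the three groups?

17283

Total 7-person selections from all 17: C(17,7) = 19448.
Selections missing a whole group: no postdocs → C(13,7) = 1716; no grad students → C(10,7) = 120; no professors → C(11,7) = 330.
Add back selections omitting two groups (i.e. drawn from a single group): C(4,7) + C(7,7) + C(6,7) = 1.
By inclusion–exclusion: 19448 − 2166 + 1 = 17283.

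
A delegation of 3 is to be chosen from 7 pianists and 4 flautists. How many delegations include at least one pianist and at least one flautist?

Unrestricted: C(11,3) = 165 ways to pick any 3 of the 11.
Subtract selections that omit an entire group: no pianists → C(4,3) = 4; no flautists → C(7,3) = 35.
Both groups omitted at once is impossible, so 165 − 39 = 126.

126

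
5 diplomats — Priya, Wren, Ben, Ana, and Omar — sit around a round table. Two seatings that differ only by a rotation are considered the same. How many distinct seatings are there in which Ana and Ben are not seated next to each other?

12

Without the restriction there are (4)! = 24 seatings.
Seatings with Ana beside Ben: treat them as a block with 2 internal orders, giving 2 × (3)! = 12.
Subtracting, 24 − 12 = 12.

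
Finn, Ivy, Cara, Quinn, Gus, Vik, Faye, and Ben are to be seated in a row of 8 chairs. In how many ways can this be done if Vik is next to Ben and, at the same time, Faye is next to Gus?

Treat {Vik,Ben} as one block (2 orders) and {Faye,Gus} as another (2 orders).
That leaves 6 units to arrange: 2 × 2 × 6! = 4 × 720 = 2880.

2880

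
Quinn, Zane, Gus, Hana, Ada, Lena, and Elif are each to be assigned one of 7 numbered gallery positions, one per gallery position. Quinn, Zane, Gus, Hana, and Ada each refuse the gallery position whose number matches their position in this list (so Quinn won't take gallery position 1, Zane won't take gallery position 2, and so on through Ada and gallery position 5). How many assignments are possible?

Let Aᵢ (for 1 ≤ i ≤ 5) be the placements that put person i in their forbidden gallery position. Any j of these fix j positions, leaving (7−j)! ways to fill the rest, and there are C(5,j) ways to pick which j.
By inclusion–exclusion, the number of valid placements is Σ_{j=0}^{5} (−1)^j C(5,j)·(7−j)!.
Computing: 5040 − 3600 + 1200 − 240 + 30 − 2 = 2428.

2428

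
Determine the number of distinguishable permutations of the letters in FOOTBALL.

10080

Letter multiplicities in FOOTBALL: A×1, B×1, F×1, L×2, O×2, T×1.
The number of distinct arrangements is 8!/(2!·2!) = 40320/4 = 10080.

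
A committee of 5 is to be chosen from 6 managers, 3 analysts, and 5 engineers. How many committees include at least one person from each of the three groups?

1365

Total 5-person selections from all 14: C(14,5) = 2002.
Selections missing a whole group: no managers → C(8,5) = 56; no analysts → C(11,5) = 462; no engineers → C(9,5) = 126.
Add back selections omitting two groups (i.e. drawn from a single group): C(6,5) + C(3,5) + C(5,5) = 7.
By inclusion–exclusion: 2002 − 644 + 7 = 1365.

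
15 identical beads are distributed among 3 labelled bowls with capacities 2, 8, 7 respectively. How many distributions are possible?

By stars and bars, unrestricted non-negative solutions to x_1+…+x_3 = 15 number C(15+2,2) = 136.
Subtract solutions that violate a single cap (substitute x_i' = x_i − (cap_i+1)): x_1 ≥ 3 gives C(14,2) = 91; x_2 ≥ 9 gives C(8,2) = 28; x_3 ≥ 8 gives C(9,2) = 36. Together 155.
Add back pairs where two caps are both exceeded: 10 + 15 + 0 = 25.
By inclusion–exclusion the count is 136 − 155 + 25 = 6.

6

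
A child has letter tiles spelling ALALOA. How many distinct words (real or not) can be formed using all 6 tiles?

Letter multiplicities in ALALOA: A×3, L×2, O×1.
Dividing 6! = 720 by 3!·2! = 12 for the repeated letters gives 60.

60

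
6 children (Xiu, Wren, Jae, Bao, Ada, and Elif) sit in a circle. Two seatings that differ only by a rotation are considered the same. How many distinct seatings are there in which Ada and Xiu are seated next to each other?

48

Treat {Ada, Xiu} as one unit (2 internal orders) and seat the resulting 5 units around the table: (4)! circular arrangements.
So 2 × (4)! = 2 × 24 = 48.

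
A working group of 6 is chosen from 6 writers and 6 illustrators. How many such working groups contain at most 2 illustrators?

Split by how many illustrators are chosen (0 through 2).
Sum: C(6,0)·C(6,6) + C(6,1)·C(6,5) + C(6,2)·C(6,4) = 1 + 36 + 225 = 262.

262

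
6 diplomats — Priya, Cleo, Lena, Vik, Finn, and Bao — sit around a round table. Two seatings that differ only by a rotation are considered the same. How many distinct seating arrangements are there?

120

Seat Priya anywhere (absorbing the rotational symmetry), then permute the other 5: (5)! = 120.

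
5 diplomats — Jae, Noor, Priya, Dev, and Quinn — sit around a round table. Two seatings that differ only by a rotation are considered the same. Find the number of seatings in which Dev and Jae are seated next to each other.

12

Glue Dev and Jae into a block (2 internal orders). Seating 4 units around a circle gives (3)! arrangements.
So 2 × (3)! = 2 × 6 = 12.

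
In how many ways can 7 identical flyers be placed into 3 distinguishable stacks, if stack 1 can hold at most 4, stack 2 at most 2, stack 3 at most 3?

6

Ignoring the caps, the number of non-negative solutions to x_1+…+x_3 = 7 is C(9,2) = 36.
Subtract solutions that violate a single cap (substitute x_i' = x_i − (cap_i+1)): x_1 ≥ 5 gives C(4,2) = 6; x_2 ≥ 3 gives C(6,2) = 15; x_3 ≥ 4 gives C(5,2) = 10. Together 31.
Add back pairs where two caps are both exceeded: 0 + 0 + 1 = 1.
By inclusion–exclusion the count is 36 − 31 + 1 = 6.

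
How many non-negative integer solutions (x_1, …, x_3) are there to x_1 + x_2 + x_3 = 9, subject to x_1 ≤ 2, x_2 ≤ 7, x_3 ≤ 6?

18

Ignoring the caps, the number of non-negative solutions to x_1+…+x_3 = 9 is C(11,2) = 55.
Subtract solutions that violate a single cap (substitute x_i' = x_i − (cap_i+1)): x_1 ≥ 3 gives C(8,2) = 28; x_2 ≥ 8 gives C(3,2) = 3; x_3 ≥ 7 gives C(4,2) = 6. Together 37.
No two caps can be exceeded simultaneously, so the pair terms are all 0.
By inclusion–exclusion the count is 55 − 37 + 0 = 18.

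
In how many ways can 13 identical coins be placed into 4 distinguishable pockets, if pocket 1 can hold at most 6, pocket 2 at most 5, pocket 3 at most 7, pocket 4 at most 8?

By stars and bars, unrestricted non-negative solutions to x_1+…+x_4 = 13 number C(13+3,3) = 560.
Subtract solutions that violate a single cap (substitute x_i' = x_i − (cap_i+1)): x_1 ≥ 7 gives C(9,3) = 84; x_2 ≥ 6 gives C(10,3) = 120; x_3 ≥ 8 gives C(8,3) = 56; x_4 ≥ 9 gives C(7,3) = 35. Together 295.
Add back pairs where two caps are both exceeded: 1 + 0 + 0 + 0 + 0 + 0 = 1.
By inclusion–exclusion the count is 560 − 295 + 1 = 266.

266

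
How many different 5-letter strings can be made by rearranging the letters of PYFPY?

Letter multiplicities in PYFPY: F×1, P×2, Y×2.
Dividing 5! = 120 by 2!·2! = 4 for the repeated letters gives 30.

30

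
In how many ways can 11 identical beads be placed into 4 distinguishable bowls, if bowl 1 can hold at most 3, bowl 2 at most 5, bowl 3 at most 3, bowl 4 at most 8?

86

By stars and bars, unrestricted non-negative solutions to x_1+…+x_4 = 11 number C(11+3,3) = 364.
Subtract solutions that violate a single cap (substitute x_i' = x_i − (cap_i+1)): x_1 ≥ 4 gives C(10,3) = 120; x_2 ≥ 6 gives C(8,3) = 56; x_3 ≥ 4 gives C(10,3) = 120; x_4 ≥ 9 gives C(5,3) = 10. Together 306.
Add back pairs where two caps are both exceeded: 4 + 20 + 0 + 4 + 0 + 0 = 28.
By inclusion–exclusion the count is 364 − 306 + 28 = 86.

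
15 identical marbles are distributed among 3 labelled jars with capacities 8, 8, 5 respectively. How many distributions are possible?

27

Without the upper bounds there are C(17,2) = 136 ways to split 15 among 3 jars.
Subtract solutions that violate a single cap (substitute x_i' = x_i − (cap_i+1)): x_1 ≥ 9 gives C(8,2) = 28; x_2 ≥ 9 gives C(8,2) = 28; x_3 ≥ 6 gives C(11,2) = 55. Together 111.
Add back pairs where two caps are both exceeded: 0 + 1 + 1 = 2.
By inclusion–exclusion the count is 136 − 111 + 2 = 27.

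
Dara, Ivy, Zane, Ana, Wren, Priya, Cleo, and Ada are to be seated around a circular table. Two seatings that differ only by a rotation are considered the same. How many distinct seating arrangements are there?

Around a circle, 8 distinct people have 8!/8 = (7)! = 5040 rotationally distinct seatings.

5040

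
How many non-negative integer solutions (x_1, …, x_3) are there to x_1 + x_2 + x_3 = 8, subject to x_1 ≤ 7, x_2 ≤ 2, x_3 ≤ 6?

20

Without the upper bounds there are C(10,2) = 45 ways to split 8 among 3 variables.
Subtract solutions that violate a single cap (substitute x_i' = x_i − (cap_i+1)): x_1 ≥ 8 gives C(2,2) = 1; x_2 ≥ 3 gives C(7,2) = 21; x_3 ≥ 7 gives C(3,2) = 3. Together 25.
No two caps can be exceeded simultaneously, so the pair terms are all 0.
By inclusion–exclusion the count is 45 − 25 + 0 = 20.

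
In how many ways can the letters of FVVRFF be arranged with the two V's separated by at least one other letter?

40

Total arrangements of FVVRFF: 6!/(3!·2!) = 60.
Arrangements with the V's together: treat VV as one letter, giving (5)!/(3!) = 20.
Hence 60 − 20 = 40.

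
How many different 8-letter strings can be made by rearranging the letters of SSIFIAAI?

Letter multiplicities in SSIFIAAI: A×2, F×1, I×3, S×2.
The number of distinct arrangements is 8!/(3!·2!·2!) = 40320/24 = 1680.

1680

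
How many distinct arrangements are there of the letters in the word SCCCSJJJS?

The 9 letters of SCCCSJJJS have repeats: C appearing 3 times, J appearing 3 times, and S appearing 3 times.
The number of distinct arrangements is 9!/(3!·3!·3!) = 362880/216 = 1680.

1680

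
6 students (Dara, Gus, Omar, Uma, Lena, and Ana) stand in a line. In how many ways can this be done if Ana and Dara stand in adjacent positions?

Place the 4 others and the Ana-Dara pair as 5 objects in a line; the pair has 2 internal arrangements.
So the count is 2·(5)! = 240.

240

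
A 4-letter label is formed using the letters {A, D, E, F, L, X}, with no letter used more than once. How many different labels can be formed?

Choose and order 4 of the 6 symbols: the first letter has 6 options, the next 5, then 4, 3.
That product is 6 × 5 × 4 × 3 = 360.

360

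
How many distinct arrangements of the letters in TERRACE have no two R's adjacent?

There are 7!/(2!·2!) = 1260 arrangements of TERRACE in total.
Arrangements with the R's together: treat RR as one letter, giving (6)!/(2!) = 360.
Hence 1260 − 360 = 900.

900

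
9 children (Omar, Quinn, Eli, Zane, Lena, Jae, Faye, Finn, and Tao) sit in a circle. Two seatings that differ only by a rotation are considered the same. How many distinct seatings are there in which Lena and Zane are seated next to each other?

10080

Glue Lena and Zane into a block (2 internal orders). Seating 8 units around a circle gives (7)! arrangements.
So 2 × (7)! = 2 × 5040 = 10080.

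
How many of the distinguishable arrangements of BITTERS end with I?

With the last slot taken by I, it remains to arrange the other 6 letters (BTTERS).
Those 6 letters have T appearing twice, giving (6)!/(2!) = 360.

360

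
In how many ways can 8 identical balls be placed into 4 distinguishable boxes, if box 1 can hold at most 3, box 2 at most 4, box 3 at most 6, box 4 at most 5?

Ignoring the caps, the number of non-negative solutions to x_1+…+x_4 = 8 is C(11,3) = 165.
Subtract solutions that violate a single cap (substitute x_i' = x_i − (cap_i+1)): x_1 ≥ 4 gives C(7,3) = 35; x_2 ≥ 5 gives C(6,3) = 20; x_3 ≥ 7 gives C(4,3) = 4; x_4 ≥ 6 gives C(5,3) = 10. Together 69.
No two caps can be exceeded simultaneously, so the pair terms are all 0.
By inclusion–exclusion the count is 165 − 69 + 0 = 96.

96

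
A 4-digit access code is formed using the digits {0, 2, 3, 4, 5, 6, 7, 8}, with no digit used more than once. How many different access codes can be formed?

With no repetition, fill the 4 digits in order: 8 choices, then 7, down to 5.
That product is 8 × 7 × 6 × 5 = 1680.

1680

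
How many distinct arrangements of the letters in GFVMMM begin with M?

With the first slot taken by M, it remains to arrange the other 5 letters (GFVMM).
Those 5 letters have M appearing twice, giving (5)!/(2!) = 60.

60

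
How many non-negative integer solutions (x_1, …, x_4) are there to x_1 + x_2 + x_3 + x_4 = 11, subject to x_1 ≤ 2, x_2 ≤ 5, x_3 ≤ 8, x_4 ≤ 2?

44

Without the upper bounds there are C(14,3) = 364 ways to split 11 among 4 variables.
Subtract solutions that violate a single cap (substitute x_i' = x_i − (cap_i+1)): x_1 ≥ 3 gives C(11,3) = 165; x_2 ≥ 6 gives C(8,3) = 56; x_3 ≥ 9 gives C(5,3) = 10; x_4 ≥ 3 gives C(11,3) = 165. Together 396.
Add back pairs where two caps are both exceeded: 10 + 0 + 56 + 0 + 10 + 0 = 76.
By inclusion–exclusion the count is 364 − 396 + 76 = 44.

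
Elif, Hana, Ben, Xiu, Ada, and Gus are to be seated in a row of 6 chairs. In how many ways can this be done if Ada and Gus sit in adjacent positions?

240

Treat {Ada, Gus} as a single unit. There are 5 units to order, and the pair itself can be ordered 2 ways.
So the count is 2·(5)! = 240.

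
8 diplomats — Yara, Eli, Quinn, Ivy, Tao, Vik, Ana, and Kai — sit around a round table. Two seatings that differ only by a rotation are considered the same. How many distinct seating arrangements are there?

Fix one person's seat to break rotational symmetry; the remaining 7 people can be arranged in (7)! = 5040 ways.

5040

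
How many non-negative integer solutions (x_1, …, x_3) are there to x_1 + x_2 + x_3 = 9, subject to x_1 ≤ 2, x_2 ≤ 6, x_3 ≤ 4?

Ignoring the caps, the number of non-negative solutions to x_1+…+x_3 = 9 is C(11,2) = 55.
Subtract solutions that violate a single cap (substitute x_i' = x_i − (cap_i+1)): x_1 ≥ 3 gives C(8,2) = 28; x_2 ≥ 7 gives C(4,2) = 6; x_3 ≥ 5 gives C(6,2) = 15. Together 49.
Add back pairs where two caps are both exceeded: 0 + 3 + 0 = 3.
By inclusion–exclusion the count is 55 − 49 + 3 = 9.

9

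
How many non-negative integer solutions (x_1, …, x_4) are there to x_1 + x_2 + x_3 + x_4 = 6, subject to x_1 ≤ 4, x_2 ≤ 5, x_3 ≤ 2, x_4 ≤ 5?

58

By stars and bars, unrestricted non-negative solutions to x_1+…+x_4 = 6 number C(6+3,3) = 84.
Subtract solutions that violate a single cap (substitute x_i' = x_i − (cap_i+1)): x_1 ≥ 5 gives C(4,3) = 4; x_2 ≥ 6 gives C(3,3) = 1; x_3 ≥ 3 gives C(6,3) = 20; x_4 ≥ 6 gives C(3,3) = 1. Together 26.
No two caps can be exceeded simultaneously, so the pair terms are all 0.
By inclusion–exclusion the count is 84 − 26 + 0 = 58.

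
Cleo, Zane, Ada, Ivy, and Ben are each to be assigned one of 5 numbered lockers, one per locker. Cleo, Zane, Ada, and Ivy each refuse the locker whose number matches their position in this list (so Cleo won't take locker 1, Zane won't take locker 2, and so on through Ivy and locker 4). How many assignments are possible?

Let Aᵢ (for 1 ≤ i ≤ 4) be the placements that put person i in their forbidden locker. Any j of these fix j positions, leaving (5−j)! ways to fill the rest, and there are C(4,j) ways to pick which j.
By inclusion–exclusion, the number of valid placements is Σ_{j=0}^{4} (−1)^j C(4,j)·(5−j)!.
Computing: 120 − 96 + 36 − 8 + 1 = 53.

53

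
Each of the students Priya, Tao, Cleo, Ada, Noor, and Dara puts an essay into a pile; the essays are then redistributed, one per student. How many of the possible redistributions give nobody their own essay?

Let Aᵢ be the assignments in which student i gets their own essay. We want the size of the complement of A₁∪…∪A_6.
By inclusion–exclusion this is Σ_{j=0}^{6} (−1)^j C(6,j)·(6−j)!.
Computing: 720 − 720 + 360 − 120 + 30 − 6 + 1 = 265.

265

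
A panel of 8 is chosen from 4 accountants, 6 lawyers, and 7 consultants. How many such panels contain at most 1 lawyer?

2145

Split by how many lawyers are chosen (0 through 1).
Sum: C(6,0)·C(11,8) + C(6,1)·C(11,7) = 165 + 1980 = 2145.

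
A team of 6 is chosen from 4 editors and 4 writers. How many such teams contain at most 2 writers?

6

Split by how many writers are chosen (0 through 2).
Sum: C(4,0)·C(4,6) + C(4,1)·C(4,5) + C(4,2)·C(4,4) = 0 + 0 + 6 = 6.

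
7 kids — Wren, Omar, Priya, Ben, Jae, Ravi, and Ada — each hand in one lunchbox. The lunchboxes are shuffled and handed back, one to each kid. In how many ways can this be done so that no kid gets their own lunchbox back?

1854

Let Aᵢ be the assignments in which kid i gets their own lunchbox. We want the size of the complement of A₁∪…∪A_7.
By inclusion–exclusion this is Σ_{j=0}^{7} (−1)^j C(7,j)·(7−j)!.
Computing: 5040 − 5040 + 2520 − 840 + 210 − 42 + 7 − 1 = 1854.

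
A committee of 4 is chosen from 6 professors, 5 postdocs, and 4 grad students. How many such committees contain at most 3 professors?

Split by how many professors are chosen (0 through 3).
Sum: C(6,0)·C(9,4) + C(6,1)·C(9,3) + C(6,2)·C(9,2) + C(6,3)·C(9,1) = 126 + 504 + 540 + 180 = 1350.

1350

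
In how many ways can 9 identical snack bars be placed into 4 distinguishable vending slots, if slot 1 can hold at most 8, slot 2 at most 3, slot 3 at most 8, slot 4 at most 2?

88

Without the upper bounds there are C(12,3) = 220 ways to split 9 among 4 vending slots.
Subtract solutions that violate a single cap (substitute x_i' = x_i − (cap_i+1)): x_1 ≥ 9 gives C(3,3) = 1; x_2 ≥ 4 gives C(8,3) = 56; x_3 ≥ 9 gives C(3,3) = 1; x_4 ≥ 3 gives C(9,3) = 84. Together 142.
Add back pairs where two caps are both exceeded: 0 + 0 + 0 + 0 + 10 + 0 = 10.
By inclusion–exclusion the count is 220 − 142 + 10 = 88.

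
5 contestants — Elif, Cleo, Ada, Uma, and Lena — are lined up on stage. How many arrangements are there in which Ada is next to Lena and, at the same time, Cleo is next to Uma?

24

Treat {Ada,Lena} as one block (2 orders) and {Cleo,Uma} as another (2 orders).
That leaves 3 units to arrange: 2 × 2 × 3! = 4 × 6 = 24.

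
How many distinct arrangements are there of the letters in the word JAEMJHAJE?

15120

The 9 letters of JAEMJHAJE have repeats: A appearing twice, E appearing twice, and J appearing 3 times.
So there are 9! / (3!·2!·2!) = 15120 distinguishable arrangements.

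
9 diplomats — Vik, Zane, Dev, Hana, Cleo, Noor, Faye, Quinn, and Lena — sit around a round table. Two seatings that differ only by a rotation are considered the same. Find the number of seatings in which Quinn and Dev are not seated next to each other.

All circular seatings of 9 people number (8)! = 40320.
Seatings with Quinn beside Dev: treat them as a block with 2 internal orders, giving 2 × (7)! = 10080.
Subtracting, 40320 − 10080 = 30240.

30240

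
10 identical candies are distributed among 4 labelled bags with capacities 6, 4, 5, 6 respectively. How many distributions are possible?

155

Without the upper bounds there are C(13,3) = 286 ways to split 10 among 4 bags.
Subtract solutions that violate a single cap (substitute x_i' = x_i − (cap_i+1)): x_1 ≥ 7 gives C(6,3) = 20; x_2 ≥ 5 gives C(8,3) = 56; x_3 ≥ 6 gives C(7,3) = 35; x_4 ≥ 7 gives C(6,3) = 20. Together 131.
No two caps can be exceeded simultaneously, so the pair terms are all 0.
By inclusion–exclusion the count is 286 − 131 + 0 = 155.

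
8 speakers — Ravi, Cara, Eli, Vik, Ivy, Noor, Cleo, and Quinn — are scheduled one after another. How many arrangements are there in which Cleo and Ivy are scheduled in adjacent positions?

Glue Cleo and Ivy into one block (2 internal orders), leaving 7 units to arrange in a row.
That gives 2 × 7! = 2 × 5040 = 10080.

10080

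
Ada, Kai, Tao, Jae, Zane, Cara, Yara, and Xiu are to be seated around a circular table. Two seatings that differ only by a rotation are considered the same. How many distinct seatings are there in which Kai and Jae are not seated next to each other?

3600

Without the restriction there are (7)! = 5040 seatings.
Seatings with Kai beside Jae: treat them as a block with 2 internal orders, giving 2 × (6)! = 1440.
Subtracting, 5040 − 1440 = 3600.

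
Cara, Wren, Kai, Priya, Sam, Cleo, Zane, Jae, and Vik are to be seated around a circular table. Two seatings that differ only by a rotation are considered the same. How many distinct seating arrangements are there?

Fix one person's seat to break rotational symmetry; the remaining 8 people can be arranged in (8)! = 40320 ways.

40320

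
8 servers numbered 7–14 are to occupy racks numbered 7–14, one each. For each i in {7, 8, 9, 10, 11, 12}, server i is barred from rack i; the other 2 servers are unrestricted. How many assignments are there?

18806

Let Aᵢ (for 7 ≤ i ≤ 12) be the placements that put server i in its forbidden rack. Any j of these fix j positions, leaving (8−j)! ways to fill the rest, and there are C(6,j) ways to pick which j.
By inclusion–exclusion, the number of valid placements is Σ_{j=0}^{6} (−1)^j C(6,j)·(8−j)!.
Computing: 40320 − 30240 + 10800 − 2400 + 360 − 36 + 2 = 18806.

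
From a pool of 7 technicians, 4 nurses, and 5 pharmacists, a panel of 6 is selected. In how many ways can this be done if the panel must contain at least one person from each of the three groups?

6545

Unrestricted: C(16,6) = 8008 ways to pick any 6 of the 16.
Selections missing a whole group: no technicians → C(9,6) = 84; no nurses → C(12,6) = 924; no pharmacists → C(11,6) = 462.
Add back selections omitting two groups (i.e. drawn from a single group): C(7,6) + C(4,6) + C(5,6) = 7.
By inclusion–exclusion: 8008 − 1470 + 7 = 6545.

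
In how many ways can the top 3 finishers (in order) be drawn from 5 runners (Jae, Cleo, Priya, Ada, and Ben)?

60

There are 5 choices for 1st place, 4 for 2nd, and 3 for 3rd.
That gives 5 × 4 × 3 = 60.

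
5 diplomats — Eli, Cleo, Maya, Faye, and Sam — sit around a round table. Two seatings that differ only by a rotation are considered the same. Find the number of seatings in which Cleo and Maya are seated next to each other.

Treat {Cleo, Maya} as one unit (2 internal orders) and seat the resulting 4 units around the table: (3)! circular arrangements.
So 2 × (3)! = 2 × 6 = 12.

12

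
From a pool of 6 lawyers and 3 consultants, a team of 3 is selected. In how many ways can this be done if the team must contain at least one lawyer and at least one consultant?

Unrestricted: C(9,3) = 84 ways to pick any 3 of the 9.
Selections missing a whole group: no lawyers → C(3,3) = 1; no consultants → C(6,3) = 20.
Both groups omitted at once is impossible, so 84 − 21 = 63.

63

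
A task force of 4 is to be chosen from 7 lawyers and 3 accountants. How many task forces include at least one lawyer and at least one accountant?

Total 4-person selections from all 10: C(10,4) = 210.
Selections missing a whole group: no lawyers → C(3,4) = 0; no accountants → C(7,4) = 35.
Both groups omitted at once is impossible, so 210 − 35 = 175.

175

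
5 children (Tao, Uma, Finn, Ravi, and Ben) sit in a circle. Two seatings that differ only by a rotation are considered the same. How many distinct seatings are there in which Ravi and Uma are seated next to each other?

12

Glue Ravi and Uma into a block (2 internal orders). Seating 4 units around a circle gives (3)! arrangements.
So 2 × (3)! = 2 × 6 = 12.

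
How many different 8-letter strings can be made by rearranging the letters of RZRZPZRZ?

RZRZPZRZ has 8 letters with R appearing 3 times and Z appearing 4 times.
So there are 8! / (4!·3!) = 280 distinguishable arrangements.

280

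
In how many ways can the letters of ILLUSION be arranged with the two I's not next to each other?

Total arrangements of ILLUSION: 8!/(2!·2!) = 10080.
If the two I's are adjacent, glue them into one block, leaving 7 items to arrange: (7)!/(2!) = 2520 ways.
Subtracting, 10080 − 2520 = 7560 arrangements keep the I's apart.

7560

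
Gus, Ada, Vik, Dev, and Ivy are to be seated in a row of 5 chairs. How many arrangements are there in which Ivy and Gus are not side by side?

72

Of the 5! = 120 arrangements, those with Ivy and Gus adjacent number 2 × 4! = 48 (treat the pair as a block with 2 internal orders).
Complementary counting: 120 − 48 = 72.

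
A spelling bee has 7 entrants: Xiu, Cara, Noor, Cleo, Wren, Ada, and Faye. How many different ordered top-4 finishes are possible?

840

There are 7 choices for 1st place, 6 for 2nd, and so on down to 4 for position 4.
That gives 7 × 6 × 5 × 4 = 840.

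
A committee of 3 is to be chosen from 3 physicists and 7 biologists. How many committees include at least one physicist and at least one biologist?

84

Unrestricted: C(10,3) = 120 ways to pick any 3 of the 10.
Subtract selections that omit an entire group: no physicists → C(7,3) = 35; no biologists → C(3,3) = 1.
Both groups omitted at once is impossible, so 120 − 36 = 84.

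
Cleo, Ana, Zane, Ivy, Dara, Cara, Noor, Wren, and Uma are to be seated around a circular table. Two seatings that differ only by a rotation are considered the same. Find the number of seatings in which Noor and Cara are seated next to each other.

10080

Glue Noor and Cara into a block (2 internal orders). Seating 8 units around a circle gives (7)! arrangements.
So 2 × (7)! = 2 × 5040 = 10080.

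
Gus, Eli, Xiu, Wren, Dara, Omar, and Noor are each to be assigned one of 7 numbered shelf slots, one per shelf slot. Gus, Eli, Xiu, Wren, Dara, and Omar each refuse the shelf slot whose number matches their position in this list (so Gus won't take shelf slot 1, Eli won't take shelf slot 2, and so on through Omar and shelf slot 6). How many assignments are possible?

2119

Let Aᵢ (for 1 ≤ i ≤ 6) be the placements that put person i in their forbidden shelf slot. Any j of these fix j positions, leaving (7−j)! ways to fill the rest, and there are C(6,j) ways to pick which j.
By inclusion–exclusion, the number of valid placements is Σ_{j=0}^{6} (−1)^j C(6,j)·(7−j)!.
Computing: 5040 − 4320 + 1800 − 480 + 90 − 12 + 1 = 2119.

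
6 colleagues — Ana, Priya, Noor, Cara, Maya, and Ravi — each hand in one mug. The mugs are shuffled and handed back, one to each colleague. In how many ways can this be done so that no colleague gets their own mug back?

265

This is the derangement count D_6: permutations of 6 items with no fixed point.
By inclusion–exclusion this is Σ_{j=0}^{6} (−1)^j C(6,j)·(6−j)!.
Computing: 720 − 720 + 360 − 120 + 30 − 6 + 1 = 265.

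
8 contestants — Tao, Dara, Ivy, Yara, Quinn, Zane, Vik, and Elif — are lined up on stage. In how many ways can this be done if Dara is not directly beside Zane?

There are 8! = 40320 arrangements in all. If Dara and Zane are adjacent, merging them into one block gives 2·(7)! = 10080 arrangements.
Complementary counting: 40320 − 10080 = 30240.

30240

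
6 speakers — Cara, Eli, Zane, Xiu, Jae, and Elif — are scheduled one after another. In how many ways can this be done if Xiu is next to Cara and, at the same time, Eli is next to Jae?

Treat {Xiu,Cara} as one block (2 orders) and {Eli,Jae} as another (2 orders).
That leaves 4 units to arrange: 2 × 2 × 4! = 4 × 24 = 96.

96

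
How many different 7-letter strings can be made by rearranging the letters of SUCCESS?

Letter multiplicities in SUCCESS: C×2, E×1, S×3, U×1.
Dividing 7! = 5040 by 3!·2! = 12 for the repeated letters gives 420.

420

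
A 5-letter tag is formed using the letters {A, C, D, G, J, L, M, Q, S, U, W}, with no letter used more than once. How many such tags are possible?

With no repetition, fill the 5 letters in order: 11 choices, then 10, down to 7.
That product is 11 × 10 × 9 × 8 × 7 = 55440.

55440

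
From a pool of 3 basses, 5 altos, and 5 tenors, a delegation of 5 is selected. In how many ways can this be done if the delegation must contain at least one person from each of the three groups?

925

With no constraint there are C(13,5) = 1287 possible selections.
Subtract selections that omit an entire group: no basses → C(10,5) = 252; no altos → C(8,5) = 56; no tenors → C(8,5) = 56.
Add back selections omitting two groups (i.e. drawn from a single group): C(3,5) + C(5,5) + C(5,5) = 2.
By inclusion–exclusion: 1287 − 364 + 2 = 925.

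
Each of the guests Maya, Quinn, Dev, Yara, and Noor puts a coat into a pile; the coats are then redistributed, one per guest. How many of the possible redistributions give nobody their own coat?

Count assignments avoiding every fixed point. For any j of the 5 guests fixed to their own coat, the other 5−j can be arranged in (5−j)! ways.
By inclusion–exclusion this is Σ_{j=0}^{5} (−1)^j C(5,j)·(5−j)!.
Computing: 120 − 120 + 60 − 20 + 5 − 1 = 44.

44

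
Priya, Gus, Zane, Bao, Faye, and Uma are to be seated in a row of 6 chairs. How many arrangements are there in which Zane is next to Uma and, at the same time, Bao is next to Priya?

Treat {Zane,Uma} as one block (2 orders) and {Bao,Priya} as another (2 orders).
That leaves 4 units to arrange: 2 × 2 × 4! = 4 × 24 = 96.

96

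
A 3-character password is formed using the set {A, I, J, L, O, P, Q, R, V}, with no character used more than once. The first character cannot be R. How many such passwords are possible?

The first character has 9−1 = 8 choices (anything except R).
The remaining 2 characters are filled from the other 8 symbols without repetition: 8 × 7 = 56.
Total: 8 × 56 = 448.

448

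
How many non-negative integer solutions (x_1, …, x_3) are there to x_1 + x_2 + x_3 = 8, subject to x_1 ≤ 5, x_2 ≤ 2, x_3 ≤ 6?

15

By stars and bars, unrestricted non-negative solutions to x_1+…+x_3 = 8 number C(8+2,2) = 45.
Subtract solutions that violate a single cap (substitute x_i' = x_i − (cap_i+1)): x_1 ≥ 6 gives C(4,2) = 6; x_2 ≥ 3 gives C(7,2) = 21; x_3 ≥ 7 gives C(3,2) = 3. Together 30.
No two caps can be exceeded simultaneously, so the pair terms are all 0.
By inclusion–exclusion the count is 45 − 30 + 0 = 15.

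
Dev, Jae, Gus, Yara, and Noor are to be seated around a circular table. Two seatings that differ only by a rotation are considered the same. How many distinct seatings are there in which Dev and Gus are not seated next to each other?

12

Without the restriction there are (4)! = 24 seatings.
Seatings with Dev beside Gus: treat them as a block with 2 internal orders, giving 2 × (3)! = 12.
Subtracting, 24 − 12 = 12.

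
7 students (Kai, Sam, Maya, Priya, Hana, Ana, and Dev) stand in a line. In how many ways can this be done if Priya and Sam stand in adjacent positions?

1440

Treat {Priya, Sam} as a single unit. There are 6 units to order, and the pair itself can be ordered 2 ways.
That gives 2 × 6! = 2 × 720 = 1440.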